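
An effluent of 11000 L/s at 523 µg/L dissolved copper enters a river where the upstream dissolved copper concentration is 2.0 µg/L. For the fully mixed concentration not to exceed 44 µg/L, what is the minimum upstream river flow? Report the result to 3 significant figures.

Set C_mix = 44: (Q·2.000 + 11000·523.0) / (Q + 11000) = 44
→ Q = 11000·(523.0 − 44)/(44 − 2.000) = 125500 L/s.

125000 L/s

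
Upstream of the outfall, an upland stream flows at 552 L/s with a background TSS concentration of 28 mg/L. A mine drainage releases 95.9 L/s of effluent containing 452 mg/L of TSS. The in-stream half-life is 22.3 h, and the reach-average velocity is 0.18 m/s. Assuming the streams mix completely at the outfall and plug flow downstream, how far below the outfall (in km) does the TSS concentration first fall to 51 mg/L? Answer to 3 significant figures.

12.0 km

Mixed concentration C = ΣQC/ΣQ = (552.0·28.00 + 95.90·452.0) / 647.9 = 58800/647.9 = 90.76 mg/L.
Half-life 22.3 h → k = ln 2 / 22.3 = 0.03108 h⁻¹ = 0.7460 d⁻¹.
Set 90.76·exp(−k·t) = 51 → t = ln(90.76/51)/k = 66760 s = 18.54 h.
Distance = v·t = 0.18·66760 = 12020 m = 12.02 km.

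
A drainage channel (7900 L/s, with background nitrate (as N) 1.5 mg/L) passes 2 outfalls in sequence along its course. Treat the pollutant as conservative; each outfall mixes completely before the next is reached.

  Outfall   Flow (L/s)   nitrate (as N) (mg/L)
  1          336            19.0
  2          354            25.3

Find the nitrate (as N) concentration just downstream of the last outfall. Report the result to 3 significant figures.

Below outfall 1: Q → 8236 L/s, C = (7900·1.500 + 336.0·19.00)/8236 = 2.214 mg/L.
Below outfall 2: Q → 8590 L/s, C = (8236·2.214 + 354.0·25.30)/8590 = 3.165 mg/L.

3.17 mg/L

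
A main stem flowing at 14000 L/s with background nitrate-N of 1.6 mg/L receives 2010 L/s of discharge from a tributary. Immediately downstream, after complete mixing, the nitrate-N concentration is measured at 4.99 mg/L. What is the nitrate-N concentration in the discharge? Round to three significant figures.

Mass balance: 14000·1.600 + 2010·Cₑ = 16010·4.990
→ Cₑ = (16010·4.990 − 14000·1.600) / 2010 = 28.60 mg/L.

28.6 mg/L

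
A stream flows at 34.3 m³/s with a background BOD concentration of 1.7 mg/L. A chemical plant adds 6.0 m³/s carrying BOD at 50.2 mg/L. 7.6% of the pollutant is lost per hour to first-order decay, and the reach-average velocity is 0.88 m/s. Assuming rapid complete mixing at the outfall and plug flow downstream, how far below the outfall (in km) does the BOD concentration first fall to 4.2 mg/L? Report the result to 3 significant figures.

Flow-weighted average: C = (34.30·1.700 + 6.000·50.20) / 40.30 = 359.5/40.30 = 8.921 mg/L.
7.6%/h lost → k = −ln(1 − 0.076) = 0.07904 h⁻¹.
Set 8.921·exp(−k·t) = 4.2 → t = ln(8.921/4.2)/k = 34310 s = 9.530 h.
Distance = v·t = 0.88·34310 = 30190 m = 30.19 km.

30.2 km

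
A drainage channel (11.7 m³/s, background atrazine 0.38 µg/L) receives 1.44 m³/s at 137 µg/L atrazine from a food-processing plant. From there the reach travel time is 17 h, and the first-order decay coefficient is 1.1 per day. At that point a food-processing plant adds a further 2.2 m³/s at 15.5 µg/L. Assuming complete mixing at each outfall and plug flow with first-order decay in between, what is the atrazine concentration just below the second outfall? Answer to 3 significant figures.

8.26 µg/L

Conservation of mass: C = (11.70·0.3800 + 1.440·137.0) / 13.14 = 201.7/13.14 = 15.35 µg/L; combined flow 13.14 m³/s.
First-order decay: C = 15.35·exp(−k·t) = 15.35·0.4588 = 7.043 µg/L.
At the second outfall, C = (13.14·7.043 + 2.200·15.50) / (13.14 + 2.200) = 8.256 µg/L.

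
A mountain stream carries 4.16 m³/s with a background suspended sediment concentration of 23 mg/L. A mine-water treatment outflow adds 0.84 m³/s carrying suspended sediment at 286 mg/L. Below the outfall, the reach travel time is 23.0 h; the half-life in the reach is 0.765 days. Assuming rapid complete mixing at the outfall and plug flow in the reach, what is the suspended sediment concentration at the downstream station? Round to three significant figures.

28.2 mg/L

Conservation of mass: C = (4.160·23.00 + 0.8400·286.0) / 5.000 = 335.9/5.000 = 67.18 mg/L.
Half-life 0.765 d → k = ln 2 / 0.765 = 0.9061 d⁻¹.
Decay over the reach: 67.18·exp(−kt) = 67.18·0.4197 = 28.19 mg/L.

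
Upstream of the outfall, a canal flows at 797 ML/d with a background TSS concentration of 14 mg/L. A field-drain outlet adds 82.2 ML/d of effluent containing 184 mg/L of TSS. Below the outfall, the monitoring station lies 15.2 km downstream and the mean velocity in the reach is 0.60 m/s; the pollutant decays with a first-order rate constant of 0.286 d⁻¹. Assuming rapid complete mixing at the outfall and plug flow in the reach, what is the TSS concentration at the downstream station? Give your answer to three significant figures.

27.5 mg/L

Mixed concentration C = ΣQC/ΣQ = (797.0·14.00 + 82.20·184.0) / 879.2 = 26280/879.2 = 29.89 mg/L.
Travel time t = 15.2·1000 / 0.60 = 25330 s = 7.037 h.
First-order decay: C = 29.89·exp(−k·t) = 29.89·0.9196 = 27.49 mg/L.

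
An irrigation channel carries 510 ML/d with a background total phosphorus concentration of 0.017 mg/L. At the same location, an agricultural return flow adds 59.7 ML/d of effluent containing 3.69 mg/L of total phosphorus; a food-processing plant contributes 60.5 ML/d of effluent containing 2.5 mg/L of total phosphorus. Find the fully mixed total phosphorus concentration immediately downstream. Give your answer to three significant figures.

0.603 mg/L

Flow-weighted average: C = (510.0·0.01700 + 59.70·3.690 + 60.50·2.500) / 630.2 = 380.2/630.2 = 0.6033 mg/L.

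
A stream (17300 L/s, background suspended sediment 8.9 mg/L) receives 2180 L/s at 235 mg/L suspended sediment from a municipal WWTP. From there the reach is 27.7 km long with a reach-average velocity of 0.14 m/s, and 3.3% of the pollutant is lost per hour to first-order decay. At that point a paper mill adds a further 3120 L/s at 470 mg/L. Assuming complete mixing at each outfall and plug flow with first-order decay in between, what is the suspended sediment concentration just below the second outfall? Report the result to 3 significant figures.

Flow-weighted average: C = (17300·8.900 + 2180·235.0) / 19480 = 666300/19480 = 34.20 mg/L; combined flow 19480 L/s.
Travel time t = 27.7·1000 / 0.14 = 197900 s = 54.96 h.
3.3%/h lost → k = −ln(1 − 0.033) = 0.03356 h⁻¹.
First-order decay: C = 34.20·exp(−k·t) = 34.20·0.1581 = 5.409 mg/L.
Second outfall: C = (19480·5.409 + 3120·470.0)/22600 = 69.55 mg/L.

69.5 mg/L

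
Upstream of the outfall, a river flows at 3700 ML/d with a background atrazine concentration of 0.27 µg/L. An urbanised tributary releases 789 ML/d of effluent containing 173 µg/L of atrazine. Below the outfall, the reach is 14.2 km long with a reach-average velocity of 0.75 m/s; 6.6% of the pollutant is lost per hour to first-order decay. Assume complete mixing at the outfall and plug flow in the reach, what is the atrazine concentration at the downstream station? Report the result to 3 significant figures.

21.4 µg/L

Mass balance: C = (3700·0.2700 + 789.0·173.0) / 4489 = 137500/4489 = 30.63 µg/L.
Travel time t = 14.2·1000 / 0.75 = 18930 s = 5.259 h.
6.6%/h lost → k = −ln(1 − 0.066) = 0.06828 h⁻¹.
After decay, C = 30.63 × e^(−kt) = 30.63 × 0.6983 = 21.39 µg/L.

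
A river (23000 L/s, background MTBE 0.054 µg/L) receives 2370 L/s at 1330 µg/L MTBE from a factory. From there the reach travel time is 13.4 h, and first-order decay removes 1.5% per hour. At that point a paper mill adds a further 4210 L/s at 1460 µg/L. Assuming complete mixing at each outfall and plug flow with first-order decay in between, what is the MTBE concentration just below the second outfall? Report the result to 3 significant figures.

Mass balance: C = (23000·0.05400 + 2370·1330) / 25370 = 3153000/25370 = 124.3 µg/L; combined flow 25370 L/s.
1.5%/h lost → k = −ln(1 − 0.015) = 0.01511 h⁻¹.
After decay, C = 124.3 × e^(−kt) = 124.3 × 0.8167 = 101.5 µg/L.
At the second outfall, C = (25370·101.5 + 4210·1460) / (25370 + 4210) = 294.9 µg/L.

295 µg/L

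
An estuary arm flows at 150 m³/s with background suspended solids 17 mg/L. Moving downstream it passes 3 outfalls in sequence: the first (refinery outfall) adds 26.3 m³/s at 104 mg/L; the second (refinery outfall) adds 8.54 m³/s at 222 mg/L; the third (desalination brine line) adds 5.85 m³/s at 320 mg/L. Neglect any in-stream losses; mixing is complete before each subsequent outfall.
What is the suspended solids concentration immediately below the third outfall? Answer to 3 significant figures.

47.5 mg/L

Below outfall 1: Q → 176.3 m³/s, C = (150.0·17.00 + 26.30·104.0)/176.3 = 29.98 mg/L.
Below outfall 2: Q → 184.8 m³/s, C = (176.3·29.98 + 8.540·222.0)/184.8 = 38.85 mg/L.
Below outfall 3: Q → 190.7 m³/s, C = (184.8·38.85 + 5.850·320.0)/190.7 = 47.48 mg/L.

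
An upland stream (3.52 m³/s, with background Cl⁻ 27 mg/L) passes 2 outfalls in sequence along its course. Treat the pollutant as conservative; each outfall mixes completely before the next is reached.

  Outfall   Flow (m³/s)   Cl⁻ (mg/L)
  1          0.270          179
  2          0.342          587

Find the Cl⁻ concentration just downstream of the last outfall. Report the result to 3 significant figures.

Outfall 1: combined Q = 3.790 m³/s; C = (3.520·27.00 + 0.2700·179.0)/3.790 = 37.83 mg/L.
Outfall 2: combined Q = 4.132 m³/s; C = (3.790·37.83 + 0.3420·587.0)/4.132 = 83.28 mg/L.

83.3 mg/L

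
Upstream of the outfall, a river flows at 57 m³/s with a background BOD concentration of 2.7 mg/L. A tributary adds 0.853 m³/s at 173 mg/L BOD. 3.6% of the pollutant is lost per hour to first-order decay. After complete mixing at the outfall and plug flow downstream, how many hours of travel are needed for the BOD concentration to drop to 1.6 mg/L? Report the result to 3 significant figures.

Flow-weighted average: C = (57.00·2.700 + 0.8530·173.0) / 57.85 = 301.5/57.85 = 5.211 mg/L.
3.6%/h lost → k = −ln(1 − 0.036) = 0.03666 h⁻¹.
5.211·exp(−k·t) = 1.6 → t = ln(5.211/1.6)/k = 115900 s = 32.20 h.

32.2 h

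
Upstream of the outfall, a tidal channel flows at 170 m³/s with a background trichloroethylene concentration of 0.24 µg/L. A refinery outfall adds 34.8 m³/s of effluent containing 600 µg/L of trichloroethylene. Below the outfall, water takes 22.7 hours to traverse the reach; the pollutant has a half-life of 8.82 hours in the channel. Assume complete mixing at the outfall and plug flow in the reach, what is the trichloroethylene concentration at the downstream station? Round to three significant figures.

17.2 µg/L

Mass balance: C = (170.0·0.2400 + 34.80·600.0) / 204.8 = 20920/204.8 = 102.2 µg/L.
Half-life 8.82 h → k = ln 2 / 8.82 = 0.07859 h⁻¹ = 1.886 d⁻¹.
After decay, C = 102.2 × e^(−kt) = 102.2 × 0.1680 = 17.16 µg/L.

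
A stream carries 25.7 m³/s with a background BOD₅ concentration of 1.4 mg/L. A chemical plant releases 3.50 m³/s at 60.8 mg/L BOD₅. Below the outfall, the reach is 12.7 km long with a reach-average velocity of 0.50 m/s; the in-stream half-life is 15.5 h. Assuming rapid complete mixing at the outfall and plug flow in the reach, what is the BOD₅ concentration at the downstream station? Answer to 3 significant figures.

After mixing, C = (25.70·1.400 + 3.500·60.80) / 29.20 = 248.8/29.20 = 8.520 mg/L.
Travel time t = 12.7·1000 / 0.50 = 25400 s = 7.056 h.
Half-life 15.5 h → k = ln 2 / 15.5 = 0.04472 h⁻¹ = 1.073 d⁻¹.
Decay over the reach: 8.520·exp(−kt) = 8.520·0.7294 = 6.214 mg/L.

6.21 mg/L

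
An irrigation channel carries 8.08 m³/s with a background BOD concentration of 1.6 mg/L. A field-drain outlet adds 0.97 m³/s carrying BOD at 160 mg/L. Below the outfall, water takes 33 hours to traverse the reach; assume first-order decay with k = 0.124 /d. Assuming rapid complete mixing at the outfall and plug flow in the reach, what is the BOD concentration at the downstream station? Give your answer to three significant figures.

15.7 mg/L

Mass balance: C = (8.080·1.600 + 0.9700·160.0) / 9.050 = 168.1/9.050 = 18.58 mg/L.
Decay over the reach: 18.58·exp(−kt) = 18.58·0.8432 = 15.67 mg/L.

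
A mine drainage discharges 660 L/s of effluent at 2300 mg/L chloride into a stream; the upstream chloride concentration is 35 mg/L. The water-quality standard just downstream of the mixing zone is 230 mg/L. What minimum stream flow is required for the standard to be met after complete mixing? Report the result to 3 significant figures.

7010 L/s

Set C_mix = 230: (Q·35.00 + 660.0·2300) / (Q + 660.0) = 230
→ Q = 660.0·(2300 − 230)/(230 − 35.00) = 7006 L/s.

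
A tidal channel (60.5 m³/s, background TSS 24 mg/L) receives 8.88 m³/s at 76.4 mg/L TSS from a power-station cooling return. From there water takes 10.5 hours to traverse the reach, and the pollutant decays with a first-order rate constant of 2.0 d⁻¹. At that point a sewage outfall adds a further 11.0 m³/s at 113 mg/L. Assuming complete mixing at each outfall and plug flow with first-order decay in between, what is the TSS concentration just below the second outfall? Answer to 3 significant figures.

26.5 mg/L

Conservation of mass: C = (60.50·24.00 + 8.880·76.40) / 69.38 = 2130/69.38 = 30.71 mg/L; combined flow 69.38 m³/s.
First-order decay: C = 30.71·exp(−k·t) = 30.71·0.4169 = 12.80 mg/L.
At the second outfall, C = (69.38·12.80 + 11.00·113.0) / (69.38 + 11.00) = 26.51 mg/L.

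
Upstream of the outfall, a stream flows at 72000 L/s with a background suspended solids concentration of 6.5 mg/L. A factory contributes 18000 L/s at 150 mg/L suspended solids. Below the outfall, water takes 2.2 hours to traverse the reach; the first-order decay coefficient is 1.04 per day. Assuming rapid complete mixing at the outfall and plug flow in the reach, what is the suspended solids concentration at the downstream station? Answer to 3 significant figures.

32.0 mg/L

Mass balance: C = (72000·6.500 + 18000·150.0) / 90000 = 3168000/90000 = 35.20 mg/L.
First-order decay: C = 35.20·exp(−k·t) = 35.20·0.9091 = 32.00 mg/L.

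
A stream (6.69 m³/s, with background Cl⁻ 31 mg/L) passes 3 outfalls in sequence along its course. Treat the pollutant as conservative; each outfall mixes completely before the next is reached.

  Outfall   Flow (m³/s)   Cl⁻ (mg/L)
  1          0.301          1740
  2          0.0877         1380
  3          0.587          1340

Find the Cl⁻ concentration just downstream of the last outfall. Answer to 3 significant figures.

Outfall 1: combined Q = 6.991 m³/s; C = (6.690·31.00 + 0.3010·1740)/6.991 = 104.6 mg/L.
Outfall 2: combined Q = 7.079 m³/s; C = (6.991·104.6 + 0.08770·1380)/7.079 = 120.4 mg/L.
Outfall 3: combined Q = 7.666 m³/s; C = (7.079·120.4 + 0.5870·1340)/7.666 = 213.8 mg/L.

214 mg/L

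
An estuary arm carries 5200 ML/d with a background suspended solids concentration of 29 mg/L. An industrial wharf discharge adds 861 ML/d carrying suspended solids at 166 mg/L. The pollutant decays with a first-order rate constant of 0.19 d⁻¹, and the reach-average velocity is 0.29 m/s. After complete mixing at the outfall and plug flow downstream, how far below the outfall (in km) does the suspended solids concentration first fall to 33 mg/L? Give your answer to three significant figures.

50.7 km

Mass balance: C = (5200·29.00 + 861.0·166.0) / 6061 = 293700/6061 = 48.46 mg/L.
Set 48.46·exp(−k·t) = 33 → t = ln(48.46/33)/k = 174700 s = 48.54 h.
Distance = v·t = 0.29·174700 = 50670 m = 50.67 km.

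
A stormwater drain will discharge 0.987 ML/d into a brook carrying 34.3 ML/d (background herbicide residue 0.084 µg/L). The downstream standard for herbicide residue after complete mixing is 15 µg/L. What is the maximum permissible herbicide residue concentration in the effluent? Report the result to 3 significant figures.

At the limit, (Qr·Cr + Qe·Cₑ)/(Qr + Qe) = 15:
Cₑ = (35.29·15 − 34.30·0.08400) / 0.9870 = 533.4 µg/L.

533 µg/L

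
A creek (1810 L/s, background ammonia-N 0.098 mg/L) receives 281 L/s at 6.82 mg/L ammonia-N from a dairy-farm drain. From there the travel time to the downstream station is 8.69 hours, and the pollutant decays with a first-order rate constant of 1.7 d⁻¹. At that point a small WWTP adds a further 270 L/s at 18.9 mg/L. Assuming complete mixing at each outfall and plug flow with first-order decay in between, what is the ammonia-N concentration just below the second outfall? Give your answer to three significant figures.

Mixed concentration C = ΣQC/ΣQ = (1810·0.09800 + 281.0·6.820) / 2091 = 2094/2091 = 1.001 mg/L; combined flow 2091 L/s.
Applying C = C₀e^(−kt): 1.001 × 0.5403 = 0.5411 mg/L.
At the second outfall, C = (2091·0.5411 + 270.0·18.90) / (2091 + 270.0) = 2.641 mg/L.

2.64 mg/L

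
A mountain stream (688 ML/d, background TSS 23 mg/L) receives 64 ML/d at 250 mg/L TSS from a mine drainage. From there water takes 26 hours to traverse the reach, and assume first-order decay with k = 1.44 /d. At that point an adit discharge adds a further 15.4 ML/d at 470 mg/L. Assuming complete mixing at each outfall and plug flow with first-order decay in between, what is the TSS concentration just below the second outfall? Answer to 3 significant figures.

Mixed concentration C = ΣQC/ΣQ = (688.0·23.00 + 64.00·250.0) / 752.0 = 31820/752.0 = 42.32 mg/L; combined flow 752.0 ML/d.
First-order decay: C = 42.32·exp(−k·t) = 42.32·0.2101 = 8.893 mg/L.
At the second outfall, C = (752.0·8.893 + 15.40·470.0) / (752.0 + 15.40) = 18.15 mg/L.

18.1 mg/L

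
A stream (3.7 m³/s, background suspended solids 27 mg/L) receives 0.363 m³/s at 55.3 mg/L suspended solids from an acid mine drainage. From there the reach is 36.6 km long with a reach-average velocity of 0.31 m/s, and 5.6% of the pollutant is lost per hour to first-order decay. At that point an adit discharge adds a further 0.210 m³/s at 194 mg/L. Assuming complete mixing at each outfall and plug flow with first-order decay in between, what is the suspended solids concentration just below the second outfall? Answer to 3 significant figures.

13.8 mg/L

Mixed concentration C = ΣQC/ΣQ = (3.700·27.00 + 0.3630·55.30) / 4.063 = 120.0/4.063 = 29.53 mg/L; combined flow 4.063 m³/s.
Travel time t = 36.6·1000 / 0.31 = 118100 s = 32.80 h.
5.6%/h lost → k = −ln(1 − 0.056) = 0.05763 h⁻¹.
Decay over the reach: 29.53·exp(−kt) = 29.53·0.1511 = 4.461 mg/L.
Second outfall: C = (4.063·4.461 + 0.2100·194.0)/4.273 = 13.78 mg/L.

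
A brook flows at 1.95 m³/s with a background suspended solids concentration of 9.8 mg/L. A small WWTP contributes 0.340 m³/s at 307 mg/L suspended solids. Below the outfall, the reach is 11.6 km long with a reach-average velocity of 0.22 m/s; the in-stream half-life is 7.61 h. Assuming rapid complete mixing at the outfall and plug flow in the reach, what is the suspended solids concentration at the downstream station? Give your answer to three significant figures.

After mixing, C = (1.950·9.800 + 0.3400·307.0) / 2.290 = 123.5/2.290 = 53.93 mg/L.
Travel time t = 11.6·1000 / 0.22 = 52730 s = 14.65 h.
Half-life 7.61 h → k = ln 2 / 7.61 = 0.09108 h⁻¹ = 2.186 d⁻¹.
First-order decay: C = 53.93·exp(−k·t) = 53.93·0.2634 = 14.20 mg/L.

14.2 mg/L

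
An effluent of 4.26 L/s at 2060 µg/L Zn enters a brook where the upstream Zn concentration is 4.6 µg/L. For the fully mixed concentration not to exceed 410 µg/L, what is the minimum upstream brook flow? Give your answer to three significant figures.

Set C_mix = 410: (Q·4.600 + 4.260·2060) / (Q + 4.260) = 410
→ Q = 4.260·(2060 − 410)/(410 − 4.600) = 17.34 L/s.

17.3 L/s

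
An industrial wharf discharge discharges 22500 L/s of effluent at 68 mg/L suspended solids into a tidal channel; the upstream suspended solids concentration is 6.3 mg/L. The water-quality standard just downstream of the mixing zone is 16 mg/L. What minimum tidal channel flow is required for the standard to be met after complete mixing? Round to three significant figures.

121000 L/s

Set C_mix = 16: (Q·6.300 + 22500·68.00) / (Q + 22500) = 16
→ Q = 22500·(68.00 − 16)/(16 − 6.300) = 120600 L/s.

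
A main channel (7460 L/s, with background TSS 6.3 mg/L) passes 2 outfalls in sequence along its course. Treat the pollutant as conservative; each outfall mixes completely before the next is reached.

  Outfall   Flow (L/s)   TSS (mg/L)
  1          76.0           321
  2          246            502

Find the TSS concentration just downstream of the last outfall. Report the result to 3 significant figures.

Below outfall 1: Q → 7536 L/s, C = (7460·6.300 + 76.00·321.0)/7536 = 9.474 mg/L.
Below outfall 2: Q → 7782 L/s, C = (7536·9.474 + 246.0·502.0)/7782 = 25.04 mg/L.

25.0 mg/L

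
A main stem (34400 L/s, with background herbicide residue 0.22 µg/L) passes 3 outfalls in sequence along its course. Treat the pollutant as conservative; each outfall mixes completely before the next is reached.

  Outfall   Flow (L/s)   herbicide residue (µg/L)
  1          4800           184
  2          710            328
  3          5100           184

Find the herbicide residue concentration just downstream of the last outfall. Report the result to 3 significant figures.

45.8 µg/L

Outfall 1: combined Q = 39200 L/s; C = (34400·0.2200 + 4800·184.0)/39200 = 22.72 µg/L.
Outfall 2: combined Q = 39910 L/s; C = (39200·22.72 + 710.0·328.0)/39910 = 28.15 µg/L.
Outfall 3: combined Q = 45010 L/s; C = (39910·28.15 + 5100·184.0)/45010 = 45.81 µg/L.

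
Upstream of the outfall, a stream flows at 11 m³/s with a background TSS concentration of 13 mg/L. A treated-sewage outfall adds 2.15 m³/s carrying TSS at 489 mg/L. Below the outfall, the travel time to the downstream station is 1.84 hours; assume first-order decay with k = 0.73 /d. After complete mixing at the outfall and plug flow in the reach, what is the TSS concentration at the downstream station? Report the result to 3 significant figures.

Flow-weighted average: C = (11.00·13.00 + 2.150·489.0) / 13.15 = 1194/13.15 = 90.83 mg/L.
After decay, C = 90.83 × e^(−kt) = 90.83 × 0.9456 = 85.88 mg/L.

85.9 mg/L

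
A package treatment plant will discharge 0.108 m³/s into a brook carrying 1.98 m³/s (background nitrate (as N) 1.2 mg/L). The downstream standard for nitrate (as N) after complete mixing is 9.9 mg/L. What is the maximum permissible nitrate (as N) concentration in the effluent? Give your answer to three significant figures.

169 mg/L

At the limit, (Qr·Cr + Qe·Cₑ)/(Qr + Qe) = 9.9:
Cₑ = (2.088·9.9 − 1.980·1.200) / 0.1080 = 169.4 mg/L.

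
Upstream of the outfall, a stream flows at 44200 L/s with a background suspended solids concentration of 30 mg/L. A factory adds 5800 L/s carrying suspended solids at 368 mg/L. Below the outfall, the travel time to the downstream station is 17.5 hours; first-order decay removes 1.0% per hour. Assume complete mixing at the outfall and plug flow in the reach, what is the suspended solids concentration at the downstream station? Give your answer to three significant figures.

58.0 mg/L

Mass balance: C = (44200·30.00 + 5800·368.0) / 50000 = 3460000/50000 = 69.21 mg/L.
1.0%/h lost → k = −ln(1 − 0.01) = 0.01005 h⁻¹.
First-order decay: C = 69.21·exp(−k·t) = 69.21·0.8387 = 58.05 mg/L.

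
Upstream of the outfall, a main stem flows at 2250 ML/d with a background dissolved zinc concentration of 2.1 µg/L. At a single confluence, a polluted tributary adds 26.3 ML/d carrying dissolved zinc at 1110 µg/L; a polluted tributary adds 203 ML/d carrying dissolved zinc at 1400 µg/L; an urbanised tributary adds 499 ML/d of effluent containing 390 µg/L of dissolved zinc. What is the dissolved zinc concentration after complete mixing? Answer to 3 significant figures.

172 µg/L

Mixed concentration C = ΣQC/ΣQ = (2250·2.100 + 26.30·1110 + 203.0·1400 + 499.0·390.0) / 2978 = 512700/2978 = 172.2 µg/L.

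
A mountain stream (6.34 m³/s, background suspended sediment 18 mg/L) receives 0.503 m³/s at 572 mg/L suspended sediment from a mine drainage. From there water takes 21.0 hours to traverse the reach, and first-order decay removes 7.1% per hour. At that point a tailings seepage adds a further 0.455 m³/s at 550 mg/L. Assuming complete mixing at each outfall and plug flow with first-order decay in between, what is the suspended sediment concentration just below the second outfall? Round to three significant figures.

46.0 mg/L

Mixed concentration C = ΣQC/ΣQ = (6.340·18.00 + 0.5030·572.0) / 6.843 = 401.8/6.843 = 58.72 mg/L; combined flow 6.843 m³/s.
7.1%/h lost → k = −ln(1 − 0.071) = 0.07365 h⁻¹.
After decay, C = 58.72 × e^(−kt) = 58.72 × 0.2130 = 12.51 mg/L.
Second outfall: C = (6.843·12.51 + 0.4550·550.0)/7.298 = 46.02 mg/L.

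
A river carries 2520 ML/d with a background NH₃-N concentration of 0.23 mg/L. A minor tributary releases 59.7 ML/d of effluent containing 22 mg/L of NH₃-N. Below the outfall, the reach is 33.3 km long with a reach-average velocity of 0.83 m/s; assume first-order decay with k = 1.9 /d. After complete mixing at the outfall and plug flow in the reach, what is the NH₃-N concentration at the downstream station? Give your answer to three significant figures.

0.304 mg/L

After mixing, C = (2520·0.2300 + 59.70·22.00) / 2580 = 1893/2580 = 0.7338 mg/L.
Travel time t = 33.3·1000 / 0.83 = 40120 s = 11.14 h.
Decay over the reach: 0.7338·exp(−kt) = 0.7338·0.4138 = 0.3037 mg/L.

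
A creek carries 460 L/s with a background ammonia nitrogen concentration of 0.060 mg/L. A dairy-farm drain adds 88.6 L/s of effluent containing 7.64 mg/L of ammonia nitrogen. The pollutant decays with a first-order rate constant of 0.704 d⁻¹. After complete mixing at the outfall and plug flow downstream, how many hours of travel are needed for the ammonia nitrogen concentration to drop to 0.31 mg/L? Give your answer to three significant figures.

After mixing, C = (460.0·0.06000 + 88.60·7.640) / 548.6 = 704.5/548.6 = 1.284 mg/L.
1.284·exp(−k·t) = 0.31 → t = ln(1.284/0.31)/k = 174400 s = 48.45 h.

48.5 h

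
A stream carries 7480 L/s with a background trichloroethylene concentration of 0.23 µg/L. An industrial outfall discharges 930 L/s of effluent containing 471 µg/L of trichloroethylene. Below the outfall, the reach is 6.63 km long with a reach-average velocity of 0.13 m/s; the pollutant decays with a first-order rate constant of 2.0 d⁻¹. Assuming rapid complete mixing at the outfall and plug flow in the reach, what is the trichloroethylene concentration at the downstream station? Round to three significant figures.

16.1 µg/L

Mass balance: C = (7480·0.2300 + 930.0·471.0) / 8410 = 439800/8410 = 52.29 µg/L.
Travel time t = 6.63·1000 / 0.13 = 51000 s = 14.17 h.
First-order decay: C = 52.29·exp(−k·t) = 52.29·0.3071 = 16.06 µg/L.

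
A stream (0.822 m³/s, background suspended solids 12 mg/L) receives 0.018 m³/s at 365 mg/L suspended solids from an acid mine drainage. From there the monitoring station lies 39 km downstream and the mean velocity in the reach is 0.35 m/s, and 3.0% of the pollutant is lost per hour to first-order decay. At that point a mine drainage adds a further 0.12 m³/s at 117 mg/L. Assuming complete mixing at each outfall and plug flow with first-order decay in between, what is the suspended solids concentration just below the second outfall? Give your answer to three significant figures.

21.3 mg/L

Mixed concentration C = ΣQC/ΣQ = (0.8220·12.00 + 0.01800·365.0) / 0.8400 = 16.43/0.8400 = 19.56 mg/L; combined flow 0.8400 m³/s.
Travel time t = 39·1000 / 0.35 = 111400 s = 30.95 h.
3.0%/h lost → k = −ln(1 − 0.03) = 0.03046 h⁻¹.
Decay over the reach: 19.56·exp(−kt) = 19.56·0.3895 = 7.621 mg/L.
At the second outfall, C = (0.8400·7.621 + 0.1200·117.0) / (0.8400 + 0.1200) = 21.29 mg/L.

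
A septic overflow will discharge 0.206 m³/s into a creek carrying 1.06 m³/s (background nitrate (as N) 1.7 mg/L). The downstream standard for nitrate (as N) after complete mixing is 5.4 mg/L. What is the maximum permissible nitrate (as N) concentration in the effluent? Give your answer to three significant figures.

At the limit, (Qr·Cr + Qe·Cₑ)/(Qr + Qe) = 5.4:
Cₑ = (1.266·5.4 − 1.060·1.700) / 0.2060 = 24.44 mg/L.

24.4 mg/L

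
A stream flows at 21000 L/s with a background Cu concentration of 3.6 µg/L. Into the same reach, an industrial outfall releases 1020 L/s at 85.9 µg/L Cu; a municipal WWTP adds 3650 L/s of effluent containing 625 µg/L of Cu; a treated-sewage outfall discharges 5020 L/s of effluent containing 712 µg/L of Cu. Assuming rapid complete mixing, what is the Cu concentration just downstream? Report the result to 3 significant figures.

Conservation of mass: C = (21000·3.600 + 1020·85.90 + 3650·625.0 + 5020·712.0) / 30690 = 6019000/30690 = 196.1 µg/L.

196 µg/L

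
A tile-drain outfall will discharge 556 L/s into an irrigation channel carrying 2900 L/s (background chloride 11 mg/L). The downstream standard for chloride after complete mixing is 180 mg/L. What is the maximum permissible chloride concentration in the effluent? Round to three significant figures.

At the limit, (Qr·Cr + Qe·Cₑ)/(Qr + Qe) = 180:
Cₑ = (3456·180 − 2900·11.00) / 556.0 = 1061 mg/L.

1060 mg/L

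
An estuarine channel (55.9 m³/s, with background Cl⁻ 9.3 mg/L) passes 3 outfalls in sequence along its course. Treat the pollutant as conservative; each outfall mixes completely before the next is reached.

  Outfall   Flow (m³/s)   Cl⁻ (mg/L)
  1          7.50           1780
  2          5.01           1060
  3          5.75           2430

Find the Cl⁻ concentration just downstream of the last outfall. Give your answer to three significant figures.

Outfall 1: combined Q = 63.40 m³/s; C = (55.90·9.300 + 7.500·1780)/63.40 = 218.8 mg/L.
Outfall 2: combined Q = 68.41 m³/s; C = (63.40·218.8 + 5.010·1060)/68.41 = 280.4 mg/L.
Outfall 3: combined Q = 74.16 m³/s; C = (68.41·280.4 + 5.750·2430)/74.16 = 447.0 mg/L.

447 mg/L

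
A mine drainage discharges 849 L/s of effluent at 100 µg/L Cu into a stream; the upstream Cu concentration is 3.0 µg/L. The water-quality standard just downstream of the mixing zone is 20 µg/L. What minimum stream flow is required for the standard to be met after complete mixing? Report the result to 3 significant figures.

Set C_mix = 20: (Q·3.000 + 849.0·100.0) / (Q + 849.0) = 20
→ Q = 849.0·(100.0 − 20)/(20 − 3.000) = 3995 L/s.

4000 L/s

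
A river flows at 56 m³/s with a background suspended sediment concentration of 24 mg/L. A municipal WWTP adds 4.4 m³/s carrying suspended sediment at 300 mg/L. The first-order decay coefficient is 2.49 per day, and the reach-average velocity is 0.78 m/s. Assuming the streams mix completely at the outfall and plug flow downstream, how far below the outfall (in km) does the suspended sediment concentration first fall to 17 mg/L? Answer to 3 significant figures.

25.8 km

Mass balance: C = (56.00·24.00 + 4.400·300.0) / 60.40 = 2664/60.40 = 44.11 mg/L.
Set 44.11·exp(−k·t) = 17 → t = ln(44.11/17)/k = 33080 s = 9.189 h.
Distance = v·t = 0.78·33080 = 25800 m = 25.80 km.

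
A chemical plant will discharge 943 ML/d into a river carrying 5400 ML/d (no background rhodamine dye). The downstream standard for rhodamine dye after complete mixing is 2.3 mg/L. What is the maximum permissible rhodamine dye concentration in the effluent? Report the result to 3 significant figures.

At the limit, (Qr·Cr + Qe·Cₑ)/(Qr + Qe) = 2.3:
Cₑ = (6343·2.3 − 5400·0) / 943.0 = 15.47 mg/L.

15.5 mg/L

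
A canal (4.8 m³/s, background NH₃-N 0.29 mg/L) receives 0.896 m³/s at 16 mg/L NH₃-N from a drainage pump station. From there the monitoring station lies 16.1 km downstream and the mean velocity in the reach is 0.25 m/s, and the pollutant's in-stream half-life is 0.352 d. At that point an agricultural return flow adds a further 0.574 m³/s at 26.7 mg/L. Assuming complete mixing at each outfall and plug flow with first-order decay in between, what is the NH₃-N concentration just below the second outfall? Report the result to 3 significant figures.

3.02 mg/L

Mass balance: C = (4.800·0.2900 + 0.8960·16.00) / 5.696 = 15.73/5.696 = 2.761 mg/L; combined flow 5.696 m³/s.
Travel time t = 16.1·1000 / 0.25 = 64400 s = 17.89 h.
Half-life 0.352 d → k = ln 2 / 0.352 = 1.969 d⁻¹.
First-order decay: C = 2.761·exp(−k·t) = 2.761·0.2304 = 0.6363 mg/L.
Second outfall: C = (5.696·0.6363 + 0.5740·26.70)/6.270 = 3.022 mg/L.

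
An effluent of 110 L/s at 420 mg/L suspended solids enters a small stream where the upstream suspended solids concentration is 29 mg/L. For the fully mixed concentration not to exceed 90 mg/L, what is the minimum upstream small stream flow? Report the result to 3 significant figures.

Set C_mix = 90: (Q·29.00 + 110.0·420.0) / (Q + 110.0) = 90
→ Q = 110.0·(420.0 − 90)/(90 − 29.00) = 595.1 L/s.

595 L/s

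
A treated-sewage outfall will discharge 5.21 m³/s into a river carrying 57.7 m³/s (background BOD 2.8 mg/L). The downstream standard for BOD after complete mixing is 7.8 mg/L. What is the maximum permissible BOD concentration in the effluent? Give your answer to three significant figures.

At the limit, (Qr·Cr + Qe·Cₑ)/(Qr + Qe) = 7.8:
Cₑ = (62.91·7.8 − 57.70·2.800) / 5.210 = 63.17 mg/L.

63.2 mg/L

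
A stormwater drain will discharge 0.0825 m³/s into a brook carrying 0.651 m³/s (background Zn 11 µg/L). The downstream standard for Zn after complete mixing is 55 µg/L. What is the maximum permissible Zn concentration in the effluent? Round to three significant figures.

At the limit, (Qr·Cr + Qe·Cₑ)/(Qr + Qe) = 55:
Cₑ = (0.7335·55 − 0.6510·11.00) / 0.08250 = 402.2 µg/L.

402 µg/L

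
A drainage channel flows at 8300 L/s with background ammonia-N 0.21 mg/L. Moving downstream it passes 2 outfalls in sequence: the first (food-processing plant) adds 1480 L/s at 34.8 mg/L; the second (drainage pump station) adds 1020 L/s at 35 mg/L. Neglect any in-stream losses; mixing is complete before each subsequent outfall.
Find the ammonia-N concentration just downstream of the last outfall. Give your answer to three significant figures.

8.24 mg/L

Outfall 1: combined Q = 9780 L/s; C = (8300·0.2100 + 1480·34.80)/9780 = 5.444 mg/L.
Outfall 2: combined Q = 10800 L/s; C = (9780·5.444 + 1020·35.00)/10800 = 8.236 mg/L.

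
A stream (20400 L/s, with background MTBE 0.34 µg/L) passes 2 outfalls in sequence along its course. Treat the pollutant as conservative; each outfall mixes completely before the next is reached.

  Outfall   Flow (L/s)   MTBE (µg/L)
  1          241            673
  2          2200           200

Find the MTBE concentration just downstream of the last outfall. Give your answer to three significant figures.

Below outfall 1: Q → 20640 L/s, C = (20400·0.3400 + 241.0·673.0)/20640 = 8.194 µg/L.
Below outfall 2: Q → 22840 L/s, C = (20640·8.194 + 2200·200.0)/22840 = 26.67 µg/L.

26.7 µg/L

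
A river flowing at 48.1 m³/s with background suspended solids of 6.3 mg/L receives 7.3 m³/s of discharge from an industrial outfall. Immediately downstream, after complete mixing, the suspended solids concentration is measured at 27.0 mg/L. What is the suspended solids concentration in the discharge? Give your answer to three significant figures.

163 mg/L

Mass balance: 48.10·6.300 + 7.300·Cₑ = 55.40·27.00
→ Cₑ = (55.40·27.00 − 48.10·6.300) / 7.300 = 163.4 mg/L.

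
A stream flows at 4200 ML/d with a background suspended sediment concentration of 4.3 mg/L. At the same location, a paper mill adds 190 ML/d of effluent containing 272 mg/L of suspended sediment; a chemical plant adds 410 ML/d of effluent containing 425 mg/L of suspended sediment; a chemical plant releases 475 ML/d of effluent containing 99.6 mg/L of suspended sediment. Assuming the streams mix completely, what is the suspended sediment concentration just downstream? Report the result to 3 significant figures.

Flow-weighted average: C = (4200·4.300 + 190.0·272.0 + 410.0·425.0 + 475.0·99.60) / 5275 = 291300/5275 = 55.22 mg/L.

55.2 mg/L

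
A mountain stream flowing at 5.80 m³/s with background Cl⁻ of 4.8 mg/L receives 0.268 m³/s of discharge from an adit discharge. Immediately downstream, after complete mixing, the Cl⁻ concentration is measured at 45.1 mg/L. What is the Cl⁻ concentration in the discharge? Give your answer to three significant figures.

Mass balance: 5.800·4.800 + 0.2680·Cₑ = 6.068·45.10
→ Cₑ = (6.068·45.10 − 5.800·4.800) / 0.2680 = 917.3 mg/L.

917 mg/L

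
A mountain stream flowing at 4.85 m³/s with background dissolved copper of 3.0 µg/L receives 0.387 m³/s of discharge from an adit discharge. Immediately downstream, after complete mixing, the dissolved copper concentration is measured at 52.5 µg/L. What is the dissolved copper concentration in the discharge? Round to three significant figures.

673 µg/L

Mass balance: 4.850·3.000 + 0.3870·Cₑ = 5.237·52.50
→ Cₑ = (5.237·52.50 − 4.850·3.000) / 0.3870 = 672.8 µg/L.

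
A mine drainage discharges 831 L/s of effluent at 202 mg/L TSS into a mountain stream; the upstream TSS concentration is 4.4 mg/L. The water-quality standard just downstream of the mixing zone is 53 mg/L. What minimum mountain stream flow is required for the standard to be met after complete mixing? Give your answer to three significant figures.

Set C_mix = 53: (Q·4.400 + 831.0·202.0) / (Q + 831.0) = 53
→ Q = 831.0·(202.0 − 53)/(53 − 4.400) = 2548 L/s.

2550 L/s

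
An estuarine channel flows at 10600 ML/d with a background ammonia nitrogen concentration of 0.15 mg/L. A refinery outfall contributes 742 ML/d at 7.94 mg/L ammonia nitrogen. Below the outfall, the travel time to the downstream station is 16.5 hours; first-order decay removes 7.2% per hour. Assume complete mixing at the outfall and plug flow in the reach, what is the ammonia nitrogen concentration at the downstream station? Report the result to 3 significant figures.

Conservation of mass: C = (10600·0.1500 + 742.0·7.940) / 11340 = 7481/11340 = 0.6596 mg/L.
7.2%/h lost → k = −ln(1 − 0.072) = 0.07472 h⁻¹.
After decay, C = 0.6596 × e^(−kt) = 0.6596 × 0.2914 = 0.1922 mg/L.

0.192 mg/L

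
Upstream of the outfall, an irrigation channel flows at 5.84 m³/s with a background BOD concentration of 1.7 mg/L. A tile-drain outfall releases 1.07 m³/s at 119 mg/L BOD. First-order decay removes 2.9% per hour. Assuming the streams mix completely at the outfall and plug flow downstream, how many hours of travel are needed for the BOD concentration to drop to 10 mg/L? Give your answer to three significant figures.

After mixing, C = (5.840·1.700 + 1.070·119.0) / 6.910 = 137.3/6.910 = 19.86 mg/L.
2.9%/h lost → k = −ln(1 − 0.029) = 0.02943 h⁻¹.
19.86·exp(−k·t) = 10 → t = ln(19.86/10)/k = 83960 s = 23.32 h.

23.3 h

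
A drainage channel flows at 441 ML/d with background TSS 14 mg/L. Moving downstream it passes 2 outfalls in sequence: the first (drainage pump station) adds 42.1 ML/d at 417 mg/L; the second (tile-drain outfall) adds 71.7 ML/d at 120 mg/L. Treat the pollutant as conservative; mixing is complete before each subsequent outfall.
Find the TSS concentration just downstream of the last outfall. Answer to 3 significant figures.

After outfall 1: Q = 441.0 + 42.10 = 483.1 ML/d; C = (441.0·14.00 + 42.10·417.0)/483.1 = 49.12 mg/L.
After outfall 2: Q = 483.1 + 71.70 = 554.8 ML/d; C = (483.1·49.12 + 71.70·120.0)/554.8 = 58.28 mg/L.

58.3 mg/L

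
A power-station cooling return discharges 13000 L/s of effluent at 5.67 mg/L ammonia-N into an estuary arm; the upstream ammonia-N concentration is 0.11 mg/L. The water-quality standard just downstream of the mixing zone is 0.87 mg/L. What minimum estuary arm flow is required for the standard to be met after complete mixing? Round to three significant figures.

Set C_mix = 0.87: (Q·0.1100 + 13000·5.670) / (Q + 13000) = 0.87
→ Q = 13000·(5.670 − 0.87)/(0.87 − 0.1100) = 82110 L/s.

82100 L/s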